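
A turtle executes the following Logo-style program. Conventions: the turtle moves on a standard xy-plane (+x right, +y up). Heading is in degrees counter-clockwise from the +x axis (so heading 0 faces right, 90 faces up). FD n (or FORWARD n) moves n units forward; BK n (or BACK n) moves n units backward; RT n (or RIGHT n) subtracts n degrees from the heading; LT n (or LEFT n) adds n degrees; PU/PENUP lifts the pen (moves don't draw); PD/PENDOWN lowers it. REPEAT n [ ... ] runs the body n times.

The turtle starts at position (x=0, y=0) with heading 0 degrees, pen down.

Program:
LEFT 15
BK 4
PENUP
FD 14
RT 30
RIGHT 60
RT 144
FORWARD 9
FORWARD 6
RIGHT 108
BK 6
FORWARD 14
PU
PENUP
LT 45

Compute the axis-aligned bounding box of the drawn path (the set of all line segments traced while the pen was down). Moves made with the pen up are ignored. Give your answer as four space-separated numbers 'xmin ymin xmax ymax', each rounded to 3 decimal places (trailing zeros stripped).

Executing turtle program step by step:
Start: pos=(0,0), heading=0, pen down
LT 15: heading 0 -> 15
BK 4: (0,0) -> (-3.864,-1.035) [heading=15, draw]
PU: pen up
FD 14: (-3.864,-1.035) -> (9.659,2.588) [heading=15, move]
RT 30: heading 15 -> 345
RT 60: heading 345 -> 285
RT 144: heading 285 -> 141
FD 9: (9.659,2.588) -> (2.665,8.252) [heading=141, move]
FD 6: (2.665,8.252) -> (-1.998,12.028) [heading=141, move]
RT 108: heading 141 -> 33
BK 6: (-1.998,12.028) -> (-7.03,8.76) [heading=33, move]
FD 14: (-7.03,8.76) -> (4.711,16.385) [heading=33, move]
PU: pen up
PU: pen up
LT 45: heading 33 -> 78
Final: pos=(4.711,16.385), heading=78, 1 segment(s) drawn

Segment endpoints: x in {-3.864, 0}, y in {-1.035, 0}
xmin=-3.864, ymin=-1.035, xmax=0, ymax=0

Answer: -3.864 -1.035 0 0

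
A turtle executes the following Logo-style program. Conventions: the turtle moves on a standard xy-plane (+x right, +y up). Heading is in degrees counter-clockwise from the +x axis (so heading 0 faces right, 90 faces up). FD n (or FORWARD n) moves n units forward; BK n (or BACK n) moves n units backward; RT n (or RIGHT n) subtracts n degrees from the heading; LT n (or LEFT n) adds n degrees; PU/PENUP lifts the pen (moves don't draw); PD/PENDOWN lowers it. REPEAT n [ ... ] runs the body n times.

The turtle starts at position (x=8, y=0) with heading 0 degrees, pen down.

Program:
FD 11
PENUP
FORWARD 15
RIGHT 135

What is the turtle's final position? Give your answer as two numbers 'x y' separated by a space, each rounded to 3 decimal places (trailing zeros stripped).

Answer: 34 0

Derivation:
Executing turtle program step by step:
Start: pos=(8,0), heading=0, pen down
FD 11: (8,0) -> (19,0) [heading=0, draw]
PU: pen up
FD 15: (19,0) -> (34,0) [heading=0, move]
RT 135: heading 0 -> 225
Final: pos=(34,0), heading=225, 1 segment(s) drawn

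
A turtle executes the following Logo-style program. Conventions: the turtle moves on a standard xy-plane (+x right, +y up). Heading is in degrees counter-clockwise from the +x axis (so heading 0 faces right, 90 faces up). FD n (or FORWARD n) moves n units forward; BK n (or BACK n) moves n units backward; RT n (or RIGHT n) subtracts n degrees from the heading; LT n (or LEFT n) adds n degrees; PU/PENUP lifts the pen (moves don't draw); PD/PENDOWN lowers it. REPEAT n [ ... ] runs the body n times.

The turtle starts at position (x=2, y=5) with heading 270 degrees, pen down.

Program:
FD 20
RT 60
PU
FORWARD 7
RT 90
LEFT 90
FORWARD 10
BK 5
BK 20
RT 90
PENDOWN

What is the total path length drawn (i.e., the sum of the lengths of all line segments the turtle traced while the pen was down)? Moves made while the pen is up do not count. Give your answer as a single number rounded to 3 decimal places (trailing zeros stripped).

Executing turtle program step by step:
Start: pos=(2,5), heading=270, pen down
FD 20: (2,5) -> (2,-15) [heading=270, draw]
RT 60: heading 270 -> 210
PU: pen up
FD 7: (2,-15) -> (-4.062,-18.5) [heading=210, move]
RT 90: heading 210 -> 120
LT 90: heading 120 -> 210
FD 10: (-4.062,-18.5) -> (-12.722,-23.5) [heading=210, move]
BK 5: (-12.722,-23.5) -> (-8.392,-21) [heading=210, move]
BK 20: (-8.392,-21) -> (8.928,-11) [heading=210, move]
RT 90: heading 210 -> 120
PD: pen down
Final: pos=(8.928,-11), heading=120, 1 segment(s) drawn

Segment lengths:
  seg 1: (2,5) -> (2,-15), length = 20
Total = 20

Answer: 20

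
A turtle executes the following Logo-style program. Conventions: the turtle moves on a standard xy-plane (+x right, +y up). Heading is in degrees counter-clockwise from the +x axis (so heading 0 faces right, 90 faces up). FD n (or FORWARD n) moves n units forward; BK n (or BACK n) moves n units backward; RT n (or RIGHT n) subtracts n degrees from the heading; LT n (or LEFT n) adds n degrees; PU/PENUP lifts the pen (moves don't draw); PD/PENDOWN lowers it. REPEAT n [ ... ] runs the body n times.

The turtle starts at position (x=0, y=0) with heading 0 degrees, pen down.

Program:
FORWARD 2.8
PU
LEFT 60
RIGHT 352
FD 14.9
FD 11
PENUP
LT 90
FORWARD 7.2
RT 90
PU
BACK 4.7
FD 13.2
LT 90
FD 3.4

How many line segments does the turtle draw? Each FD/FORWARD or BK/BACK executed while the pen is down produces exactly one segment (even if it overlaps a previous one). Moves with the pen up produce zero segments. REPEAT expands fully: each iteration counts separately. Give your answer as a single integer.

Answer: 1

Derivation:
Executing turtle program step by step:
Start: pos=(0,0), heading=0, pen down
FD 2.8: (0,0) -> (2.8,0) [heading=0, draw]
PU: pen up
LT 60: heading 0 -> 60
RT 352: heading 60 -> 68
FD 14.9: (2.8,0) -> (8.382,13.815) [heading=68, move]
FD 11: (8.382,13.815) -> (12.502,24.014) [heading=68, move]
PU: pen up
LT 90: heading 68 -> 158
FD 7.2: (12.502,24.014) -> (5.827,26.711) [heading=158, move]
RT 90: heading 158 -> 68
PU: pen up
BK 4.7: (5.827,26.711) -> (4.066,22.353) [heading=68, move]
FD 13.2: (4.066,22.353) -> (9.011,34.592) [heading=68, move]
LT 90: heading 68 -> 158
FD 3.4: (9.011,34.592) -> (5.858,35.866) [heading=158, move]
Final: pos=(5.858,35.866), heading=158, 1 segment(s) drawn
Segments drawn: 1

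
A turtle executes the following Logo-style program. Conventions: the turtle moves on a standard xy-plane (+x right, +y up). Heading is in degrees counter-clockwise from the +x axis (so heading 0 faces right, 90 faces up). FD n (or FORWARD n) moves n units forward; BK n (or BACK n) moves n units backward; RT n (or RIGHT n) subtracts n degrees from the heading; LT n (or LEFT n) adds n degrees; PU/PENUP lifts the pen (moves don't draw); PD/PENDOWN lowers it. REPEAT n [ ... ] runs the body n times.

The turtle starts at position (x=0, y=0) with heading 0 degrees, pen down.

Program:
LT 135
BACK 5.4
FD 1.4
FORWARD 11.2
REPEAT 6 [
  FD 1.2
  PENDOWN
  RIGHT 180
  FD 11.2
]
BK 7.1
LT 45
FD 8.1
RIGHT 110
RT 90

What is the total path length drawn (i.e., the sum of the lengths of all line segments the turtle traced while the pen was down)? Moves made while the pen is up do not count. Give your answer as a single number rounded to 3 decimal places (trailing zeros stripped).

Answer: 107.6

Derivation:
Executing turtle program step by step:
Start: pos=(0,0), heading=0, pen down
LT 135: heading 0 -> 135
BK 5.4: (0,0) -> (3.818,-3.818) [heading=135, draw]
FD 1.4: (3.818,-3.818) -> (2.828,-2.828) [heading=135, draw]
FD 11.2: (2.828,-2.828) -> (-5.091,5.091) [heading=135, draw]
REPEAT 6 [
  -- iteration 1/6 --
  FD 1.2: (-5.091,5.091) -> (-5.94,5.94) [heading=135, draw]
  PD: pen down
  RT 180: heading 135 -> 315
  FD 11.2: (-5.94,5.94) -> (1.98,-1.98) [heading=315, draw]
  -- iteration 2/6 --
  FD 1.2: (1.98,-1.98) -> (2.828,-2.828) [heading=315, draw]
  PD: pen down
  RT 180: heading 315 -> 135
  FD 11.2: (2.828,-2.828) -> (-5.091,5.091) [heading=135, draw]
  -- iteration 3/6 --
  FD 1.2: (-5.091,5.091) -> (-5.94,5.94) [heading=135, draw]
  PD: pen down
  RT 180: heading 135 -> 315
  FD 11.2: (-5.94,5.94) -> (1.98,-1.98) [heading=315, draw]
  -- iteration 4/6 --
  FD 1.2: (1.98,-1.98) -> (2.828,-2.828) [heading=315, draw]
  PD: pen down
  RT 180: heading 315 -> 135
  FD 11.2: (2.828,-2.828) -> (-5.091,5.091) [heading=135, draw]
  -- iteration 5/6 --
  FD 1.2: (-5.091,5.091) -> (-5.94,5.94) [heading=135, draw]
  PD: pen down
  RT 180: heading 135 -> 315
  FD 11.2: (-5.94,5.94) -> (1.98,-1.98) [heading=315, draw]
  -- iteration 6/6 --
  FD 1.2: (1.98,-1.98) -> (2.828,-2.828) [heading=315, draw]
  PD: pen down
  RT 180: heading 315 -> 135
  FD 11.2: (2.828,-2.828) -> (-5.091,5.091) [heading=135, draw]
]
BK 7.1: (-5.091,5.091) -> (-0.071,0.071) [heading=135, draw]
LT 45: heading 135 -> 180
FD 8.1: (-0.071,0.071) -> (-8.171,0.071) [heading=180, draw]
RT 110: heading 180 -> 70
RT 90: heading 70 -> 340
Final: pos=(-8.171,0.071), heading=340, 17 segment(s) drawn

Segment lengths:
  seg 1: (0,0) -> (3.818,-3.818), length = 5.4
  seg 2: (3.818,-3.818) -> (2.828,-2.828), length = 1.4
  seg 3: (2.828,-2.828) -> (-5.091,5.091), length = 11.2
  seg 4: (-5.091,5.091) -> (-5.94,5.94), length = 1.2
  seg 5: (-5.94,5.94) -> (1.98,-1.98), length = 11.2
  seg 6: (1.98,-1.98) -> (2.828,-2.828), length = 1.2
  seg 7: (2.828,-2.828) -> (-5.091,5.091), length = 11.2
  seg 8: (-5.091,5.091) -> (-5.94,5.94), length = 1.2
  seg 9: (-5.94,5.94) -> (1.98,-1.98), length = 11.2
  seg 10: (1.98,-1.98) -> (2.828,-2.828), length = 1.2
  seg 11: (2.828,-2.828) -> (-5.091,5.091), length = 11.2
  seg 12: (-5.091,5.091) -> (-5.94,5.94), length = 1.2
  seg 13: (-5.94,5.94) -> (1.98,-1.98), length = 11.2
  seg 14: (1.98,-1.98) -> (2.828,-2.828), length = 1.2
  seg 15: (2.828,-2.828) -> (-5.091,5.091), length = 11.2
  seg 16: (-5.091,5.091) -> (-0.071,0.071), length = 7.1
  seg 17: (-0.071,0.071) -> (-8.171,0.071), length = 8.1
Total = 107.6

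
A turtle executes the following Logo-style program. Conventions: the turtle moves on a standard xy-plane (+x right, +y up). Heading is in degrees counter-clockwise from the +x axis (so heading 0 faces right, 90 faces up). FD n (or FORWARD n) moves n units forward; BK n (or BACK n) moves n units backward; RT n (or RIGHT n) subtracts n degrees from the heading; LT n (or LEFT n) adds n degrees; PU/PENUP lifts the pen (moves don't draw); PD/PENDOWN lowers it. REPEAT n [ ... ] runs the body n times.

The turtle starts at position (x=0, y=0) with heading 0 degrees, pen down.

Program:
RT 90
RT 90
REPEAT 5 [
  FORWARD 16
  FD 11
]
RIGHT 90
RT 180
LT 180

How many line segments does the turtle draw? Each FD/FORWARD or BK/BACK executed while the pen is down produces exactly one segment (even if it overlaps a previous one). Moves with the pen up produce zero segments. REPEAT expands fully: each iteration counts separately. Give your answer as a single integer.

Answer: 10

Derivation:
Executing turtle program step by step:
Start: pos=(0,0), heading=0, pen down
RT 90: heading 0 -> 270
RT 90: heading 270 -> 180
REPEAT 5 [
  -- iteration 1/5 --
  FD 16: (0,0) -> (-16,0) [heading=180, draw]
  FD 11: (-16,0) -> (-27,0) [heading=180, draw]
  -- iteration 2/5 --
  FD 16: (-27,0) -> (-43,0) [heading=180, draw]
  FD 11: (-43,0) -> (-54,0) [heading=180, draw]
  -- iteration 3/5 --
  FD 16: (-54,0) -> (-70,0) [heading=180, draw]
  FD 11: (-70,0) -> (-81,0) [heading=180, draw]
  -- iteration 4/5 --
  FD 16: (-81,0) -> (-97,0) [heading=180, draw]
  FD 11: (-97,0) -> (-108,0) [heading=180, draw]
  -- iteration 5/5 --
  FD 16: (-108,0) -> (-124,0) [heading=180, draw]
  FD 11: (-124,0) -> (-135,0) [heading=180, draw]
]
RT 90: heading 180 -> 90
RT 180: heading 90 -> 270
LT 180: heading 270 -> 90
Final: pos=(-135,0), heading=90, 10 segment(s) drawn
Segments drawn: 10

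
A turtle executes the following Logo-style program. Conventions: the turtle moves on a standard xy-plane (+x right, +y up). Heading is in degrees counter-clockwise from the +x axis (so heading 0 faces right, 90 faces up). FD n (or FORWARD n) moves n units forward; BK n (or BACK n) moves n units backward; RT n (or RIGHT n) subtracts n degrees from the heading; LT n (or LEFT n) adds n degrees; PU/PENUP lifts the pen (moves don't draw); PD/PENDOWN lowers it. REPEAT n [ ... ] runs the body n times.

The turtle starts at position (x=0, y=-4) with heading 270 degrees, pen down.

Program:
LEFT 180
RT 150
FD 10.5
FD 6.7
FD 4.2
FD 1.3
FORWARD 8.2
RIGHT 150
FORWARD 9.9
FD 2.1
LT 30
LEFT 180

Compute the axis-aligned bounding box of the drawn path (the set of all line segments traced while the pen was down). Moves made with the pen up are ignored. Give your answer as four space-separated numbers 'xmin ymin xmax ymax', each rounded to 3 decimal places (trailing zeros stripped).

Answer: 0 -30.76 15.45 -4

Derivation:
Executing turtle program step by step:
Start: pos=(0,-4), heading=270, pen down
LT 180: heading 270 -> 90
RT 150: heading 90 -> 300
FD 10.5: (0,-4) -> (5.25,-13.093) [heading=300, draw]
FD 6.7: (5.25,-13.093) -> (8.6,-18.896) [heading=300, draw]
FD 4.2: (8.6,-18.896) -> (10.7,-22.533) [heading=300, draw]
FD 1.3: (10.7,-22.533) -> (11.35,-23.659) [heading=300, draw]
FD 8.2: (11.35,-23.659) -> (15.45,-30.76) [heading=300, draw]
RT 150: heading 300 -> 150
FD 9.9: (15.45,-30.76) -> (6.876,-25.81) [heading=150, draw]
FD 2.1: (6.876,-25.81) -> (5.058,-24.76) [heading=150, draw]
LT 30: heading 150 -> 180
LT 180: heading 180 -> 0
Final: pos=(5.058,-24.76), heading=0, 7 segment(s) drawn

Segment endpoints: x in {0, 5.058, 5.25, 6.876, 8.6, 10.7, 11.35, 15.45}, y in {-30.76, -25.81, -24.76, -23.659, -22.533, -18.896, -13.093, -4}
xmin=0, ymin=-30.76, xmax=15.45, ymax=-4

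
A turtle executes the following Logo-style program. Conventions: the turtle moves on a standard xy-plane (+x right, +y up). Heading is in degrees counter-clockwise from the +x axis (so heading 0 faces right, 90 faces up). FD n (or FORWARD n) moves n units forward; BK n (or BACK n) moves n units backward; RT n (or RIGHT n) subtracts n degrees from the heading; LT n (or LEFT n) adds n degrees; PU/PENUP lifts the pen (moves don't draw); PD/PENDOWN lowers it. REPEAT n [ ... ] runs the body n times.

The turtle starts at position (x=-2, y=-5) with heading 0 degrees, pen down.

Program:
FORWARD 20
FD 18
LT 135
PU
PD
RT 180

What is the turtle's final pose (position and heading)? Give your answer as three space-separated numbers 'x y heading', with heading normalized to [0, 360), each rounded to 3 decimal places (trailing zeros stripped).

Executing turtle program step by step:
Start: pos=(-2,-5), heading=0, pen down
FD 20: (-2,-5) -> (18,-5) [heading=0, draw]
FD 18: (18,-5) -> (36,-5) [heading=0, draw]
LT 135: heading 0 -> 135
PU: pen up
PD: pen down
RT 180: heading 135 -> 315
Final: pos=(36,-5), heading=315, 2 segment(s) drawn

Answer: 36 -5 315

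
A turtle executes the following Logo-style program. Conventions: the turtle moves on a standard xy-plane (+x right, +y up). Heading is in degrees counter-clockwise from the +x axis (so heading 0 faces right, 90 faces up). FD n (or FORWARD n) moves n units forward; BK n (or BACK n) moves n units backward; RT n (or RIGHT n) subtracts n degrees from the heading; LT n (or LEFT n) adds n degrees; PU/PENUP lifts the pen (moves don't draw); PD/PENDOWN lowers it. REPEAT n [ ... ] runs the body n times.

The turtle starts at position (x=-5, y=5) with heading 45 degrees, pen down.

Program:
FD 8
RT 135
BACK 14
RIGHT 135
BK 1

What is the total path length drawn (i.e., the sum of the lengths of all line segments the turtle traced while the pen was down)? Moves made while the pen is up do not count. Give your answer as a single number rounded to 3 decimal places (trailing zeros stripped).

Executing turtle program step by step:
Start: pos=(-5,5), heading=45, pen down
FD 8: (-5,5) -> (0.657,10.657) [heading=45, draw]
RT 135: heading 45 -> 270
BK 14: (0.657,10.657) -> (0.657,24.657) [heading=270, draw]
RT 135: heading 270 -> 135
BK 1: (0.657,24.657) -> (1.364,23.95) [heading=135, draw]
Final: pos=(1.364,23.95), heading=135, 3 segment(s) drawn

Segment lengths:
  seg 1: (-5,5) -> (0.657,10.657), length = 8
  seg 2: (0.657,10.657) -> (0.657,24.657), length = 14
  seg 3: (0.657,24.657) -> (1.364,23.95), length = 1
Total = 23

Answer: 23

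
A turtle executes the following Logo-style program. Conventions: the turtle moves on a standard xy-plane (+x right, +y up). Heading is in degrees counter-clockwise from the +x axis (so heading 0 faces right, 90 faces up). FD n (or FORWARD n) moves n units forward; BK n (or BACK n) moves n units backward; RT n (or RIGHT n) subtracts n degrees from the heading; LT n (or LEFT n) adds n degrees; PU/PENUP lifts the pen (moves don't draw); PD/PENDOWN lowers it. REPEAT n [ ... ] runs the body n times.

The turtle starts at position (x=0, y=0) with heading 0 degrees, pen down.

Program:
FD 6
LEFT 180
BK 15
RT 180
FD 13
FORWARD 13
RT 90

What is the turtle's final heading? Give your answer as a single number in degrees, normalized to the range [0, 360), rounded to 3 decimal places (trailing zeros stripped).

Executing turtle program step by step:
Start: pos=(0,0), heading=0, pen down
FD 6: (0,0) -> (6,0) [heading=0, draw]
LT 180: heading 0 -> 180
BK 15: (6,0) -> (21,0) [heading=180, draw]
RT 180: heading 180 -> 0
FD 13: (21,0) -> (34,0) [heading=0, draw]
FD 13: (34,0) -> (47,0) [heading=0, draw]
RT 90: heading 0 -> 270
Final: pos=(47,0), heading=270, 4 segment(s) drawn

Answer: 270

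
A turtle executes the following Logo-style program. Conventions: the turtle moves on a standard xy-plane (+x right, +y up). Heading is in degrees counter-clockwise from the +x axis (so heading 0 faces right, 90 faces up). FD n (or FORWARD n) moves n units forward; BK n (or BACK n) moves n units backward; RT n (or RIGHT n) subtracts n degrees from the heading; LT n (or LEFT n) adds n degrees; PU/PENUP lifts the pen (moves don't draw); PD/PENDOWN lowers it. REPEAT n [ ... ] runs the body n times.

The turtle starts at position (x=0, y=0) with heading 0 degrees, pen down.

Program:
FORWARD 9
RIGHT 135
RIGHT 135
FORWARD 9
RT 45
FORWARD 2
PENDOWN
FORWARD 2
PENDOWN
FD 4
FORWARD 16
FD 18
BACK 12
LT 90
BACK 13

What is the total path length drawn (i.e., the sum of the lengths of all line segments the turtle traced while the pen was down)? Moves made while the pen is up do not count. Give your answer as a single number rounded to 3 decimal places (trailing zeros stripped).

Executing turtle program step by step:
Start: pos=(0,0), heading=0, pen down
FD 9: (0,0) -> (9,0) [heading=0, draw]
RT 135: heading 0 -> 225
RT 135: heading 225 -> 90
FD 9: (9,0) -> (9,9) [heading=90, draw]
RT 45: heading 90 -> 45
FD 2: (9,9) -> (10.414,10.414) [heading=45, draw]
PD: pen down
FD 2: (10.414,10.414) -> (11.828,11.828) [heading=45, draw]
PD: pen down
FD 4: (11.828,11.828) -> (14.657,14.657) [heading=45, draw]
FD 16: (14.657,14.657) -> (25.971,25.971) [heading=45, draw]
FD 18: (25.971,25.971) -> (38.698,38.698) [heading=45, draw]
BK 12: (38.698,38.698) -> (30.213,30.213) [heading=45, draw]
LT 90: heading 45 -> 135
BK 13: (30.213,30.213) -> (39.406,21.021) [heading=135, draw]
Final: pos=(39.406,21.021), heading=135, 9 segment(s) drawn

Segment lengths:
  seg 1: (0,0) -> (9,0), length = 9
  seg 2: (9,0) -> (9,9), length = 9
  seg 3: (9,9) -> (10.414,10.414), length = 2
  seg 4: (10.414,10.414) -> (11.828,11.828), length = 2
  seg 5: (11.828,11.828) -> (14.657,14.657), length = 4
  seg 6: (14.657,14.657) -> (25.971,25.971), length = 16
  seg 7: (25.971,25.971) -> (38.698,38.698), length = 18
  seg 8: (38.698,38.698) -> (30.213,30.213), length = 12
  seg 9: (30.213,30.213) -> (39.406,21.021), length = 13
Total = 85

Answer: 85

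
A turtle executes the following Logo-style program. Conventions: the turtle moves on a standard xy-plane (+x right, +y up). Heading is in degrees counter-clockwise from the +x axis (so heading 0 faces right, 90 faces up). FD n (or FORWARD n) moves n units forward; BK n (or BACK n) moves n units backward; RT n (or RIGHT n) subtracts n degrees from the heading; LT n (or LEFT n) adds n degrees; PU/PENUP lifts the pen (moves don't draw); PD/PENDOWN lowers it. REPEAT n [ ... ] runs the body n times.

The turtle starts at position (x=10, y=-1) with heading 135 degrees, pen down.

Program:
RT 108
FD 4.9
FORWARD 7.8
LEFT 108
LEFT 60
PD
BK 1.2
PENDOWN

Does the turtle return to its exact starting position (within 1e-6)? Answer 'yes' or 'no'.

Executing turtle program step by step:
Start: pos=(10,-1), heading=135, pen down
RT 108: heading 135 -> 27
FD 4.9: (10,-1) -> (14.366,1.225) [heading=27, draw]
FD 7.8: (14.366,1.225) -> (21.316,4.766) [heading=27, draw]
LT 108: heading 27 -> 135
LT 60: heading 135 -> 195
PD: pen down
BK 1.2: (21.316,4.766) -> (22.475,5.076) [heading=195, draw]
PD: pen down
Final: pos=(22.475,5.076), heading=195, 3 segment(s) drawn

Start position: (10, -1)
Final position: (22.475, 5.076)
Distance = 13.876; >= 1e-6 -> NOT closed

Answer: no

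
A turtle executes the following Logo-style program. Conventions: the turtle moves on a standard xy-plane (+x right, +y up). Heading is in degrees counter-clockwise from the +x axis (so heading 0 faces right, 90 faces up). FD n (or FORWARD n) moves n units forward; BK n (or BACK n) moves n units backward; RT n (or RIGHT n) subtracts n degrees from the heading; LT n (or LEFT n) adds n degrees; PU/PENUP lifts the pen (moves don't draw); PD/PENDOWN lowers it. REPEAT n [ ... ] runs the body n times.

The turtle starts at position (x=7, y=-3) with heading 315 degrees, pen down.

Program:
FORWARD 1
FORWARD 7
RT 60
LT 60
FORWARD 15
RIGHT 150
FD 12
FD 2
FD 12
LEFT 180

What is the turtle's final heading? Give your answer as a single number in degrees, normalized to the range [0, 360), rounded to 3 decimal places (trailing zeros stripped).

Answer: 345

Derivation:
Executing turtle program step by step:
Start: pos=(7,-3), heading=315, pen down
FD 1: (7,-3) -> (7.707,-3.707) [heading=315, draw]
FD 7: (7.707,-3.707) -> (12.657,-8.657) [heading=315, draw]
RT 60: heading 315 -> 255
LT 60: heading 255 -> 315
FD 15: (12.657,-8.657) -> (23.263,-19.263) [heading=315, draw]
RT 150: heading 315 -> 165
FD 12: (23.263,-19.263) -> (11.672,-16.158) [heading=165, draw]
FD 2: (11.672,-16.158) -> (9.74,-15.64) [heading=165, draw]
FD 12: (9.74,-15.64) -> (-1.851,-12.534) [heading=165, draw]
LT 180: heading 165 -> 345
Final: pos=(-1.851,-12.534), heading=345, 6 segment(s) drawn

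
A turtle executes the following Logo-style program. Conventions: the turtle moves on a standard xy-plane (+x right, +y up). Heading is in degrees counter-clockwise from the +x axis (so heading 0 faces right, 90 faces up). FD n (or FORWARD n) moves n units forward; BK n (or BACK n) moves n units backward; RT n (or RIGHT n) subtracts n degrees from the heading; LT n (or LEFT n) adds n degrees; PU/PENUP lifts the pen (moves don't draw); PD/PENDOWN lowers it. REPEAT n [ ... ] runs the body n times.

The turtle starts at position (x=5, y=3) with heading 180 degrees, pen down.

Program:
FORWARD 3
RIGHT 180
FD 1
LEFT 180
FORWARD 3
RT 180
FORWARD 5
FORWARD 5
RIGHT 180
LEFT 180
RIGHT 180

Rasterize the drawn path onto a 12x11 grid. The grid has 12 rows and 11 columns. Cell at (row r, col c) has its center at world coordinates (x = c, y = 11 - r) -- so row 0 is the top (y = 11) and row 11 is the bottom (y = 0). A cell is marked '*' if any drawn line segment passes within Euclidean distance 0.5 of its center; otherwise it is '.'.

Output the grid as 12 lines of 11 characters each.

Answer: ...........
...........
...........
...........
...........
...........
...........
...........
***********
...........
...........
...........

Derivation:
Segment 0: (5,3) -> (2,3)
Segment 1: (2,3) -> (3,3)
Segment 2: (3,3) -> (0,3)
Segment 3: (0,3) -> (5,3)
Segment 4: (5,3) -> (10,3)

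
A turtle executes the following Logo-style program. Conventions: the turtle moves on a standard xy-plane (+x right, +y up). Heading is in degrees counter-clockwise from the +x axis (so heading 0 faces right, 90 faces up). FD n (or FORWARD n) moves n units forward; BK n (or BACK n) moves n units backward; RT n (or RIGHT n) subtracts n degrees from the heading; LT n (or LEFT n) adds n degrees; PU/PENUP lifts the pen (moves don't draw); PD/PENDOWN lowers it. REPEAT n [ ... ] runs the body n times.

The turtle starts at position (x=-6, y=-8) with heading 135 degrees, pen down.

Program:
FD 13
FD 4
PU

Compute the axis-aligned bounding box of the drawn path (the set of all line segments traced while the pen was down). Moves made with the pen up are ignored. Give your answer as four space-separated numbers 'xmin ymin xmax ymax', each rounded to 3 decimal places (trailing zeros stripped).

Answer: -18.021 -8 -6 4.021

Derivation:
Executing turtle program step by step:
Start: pos=(-6,-8), heading=135, pen down
FD 13: (-6,-8) -> (-15.192,1.192) [heading=135, draw]
FD 4: (-15.192,1.192) -> (-18.021,4.021) [heading=135, draw]
PU: pen up
Final: pos=(-18.021,4.021), heading=135, 2 segment(s) drawn

Segment endpoints: x in {-18.021, -15.192, -6}, y in {-8, 1.192, 4.021}
xmin=-18.021, ymin=-8, xmax=-6, ymax=4.021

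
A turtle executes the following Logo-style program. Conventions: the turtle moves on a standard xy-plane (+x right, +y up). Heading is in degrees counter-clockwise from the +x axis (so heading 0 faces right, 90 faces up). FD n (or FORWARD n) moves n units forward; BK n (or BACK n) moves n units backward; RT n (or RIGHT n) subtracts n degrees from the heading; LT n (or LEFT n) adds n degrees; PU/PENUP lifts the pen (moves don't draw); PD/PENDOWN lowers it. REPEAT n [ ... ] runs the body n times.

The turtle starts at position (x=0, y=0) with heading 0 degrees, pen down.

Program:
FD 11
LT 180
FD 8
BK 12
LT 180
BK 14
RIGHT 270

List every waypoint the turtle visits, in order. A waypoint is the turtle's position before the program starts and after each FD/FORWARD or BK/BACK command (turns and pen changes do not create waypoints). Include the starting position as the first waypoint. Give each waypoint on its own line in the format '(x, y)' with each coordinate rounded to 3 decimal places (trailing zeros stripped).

Answer: (0, 0)
(11, 0)
(3, 0)
(15, 0)
(1, 0)

Derivation:
Executing turtle program step by step:
Start: pos=(0,0), heading=0, pen down
FD 11: (0,0) -> (11,0) [heading=0, draw]
LT 180: heading 0 -> 180
FD 8: (11,0) -> (3,0) [heading=180, draw]
BK 12: (3,0) -> (15,0) [heading=180, draw]
LT 180: heading 180 -> 0
BK 14: (15,0) -> (1,0) [heading=0, draw]
RT 270: heading 0 -> 90
Final: pos=(1,0), heading=90, 4 segment(s) drawn
Waypoints (5 total):
(0, 0)
(11, 0)
(3, 0)
(15, 0)
(1, 0)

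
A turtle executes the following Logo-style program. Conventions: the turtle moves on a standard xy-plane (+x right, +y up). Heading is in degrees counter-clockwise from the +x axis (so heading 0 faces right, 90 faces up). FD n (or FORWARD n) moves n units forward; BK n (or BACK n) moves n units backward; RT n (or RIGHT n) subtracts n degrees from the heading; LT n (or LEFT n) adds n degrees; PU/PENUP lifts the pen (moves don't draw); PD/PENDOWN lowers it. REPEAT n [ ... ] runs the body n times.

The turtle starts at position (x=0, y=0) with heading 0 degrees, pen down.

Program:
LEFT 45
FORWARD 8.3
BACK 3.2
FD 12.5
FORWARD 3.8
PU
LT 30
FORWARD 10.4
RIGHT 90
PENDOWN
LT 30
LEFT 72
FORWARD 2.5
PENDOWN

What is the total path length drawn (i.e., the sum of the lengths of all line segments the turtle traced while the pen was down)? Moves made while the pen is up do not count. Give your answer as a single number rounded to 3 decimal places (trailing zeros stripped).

Executing turtle program step by step:
Start: pos=(0,0), heading=0, pen down
LT 45: heading 0 -> 45
FD 8.3: (0,0) -> (5.869,5.869) [heading=45, draw]
BK 3.2: (5.869,5.869) -> (3.606,3.606) [heading=45, draw]
FD 12.5: (3.606,3.606) -> (12.445,12.445) [heading=45, draw]
FD 3.8: (12.445,12.445) -> (15.132,15.132) [heading=45, draw]
PU: pen up
LT 30: heading 45 -> 75
FD 10.4: (15.132,15.132) -> (17.824,25.178) [heading=75, move]
RT 90: heading 75 -> 345
PD: pen down
LT 30: heading 345 -> 15
LT 72: heading 15 -> 87
FD 2.5: (17.824,25.178) -> (17.955,27.674) [heading=87, draw]
PD: pen down
Final: pos=(17.955,27.674), heading=87, 5 segment(s) drawn

Segment lengths:
  seg 1: (0,0) -> (5.869,5.869), length = 8.3
  seg 2: (5.869,5.869) -> (3.606,3.606), length = 3.2
  seg 3: (3.606,3.606) -> (12.445,12.445), length = 12.5
  seg 4: (12.445,12.445) -> (15.132,15.132), length = 3.8
  seg 5: (17.824,25.178) -> (17.955,27.674), length = 2.5
Total = 30.3

Answer: 30.3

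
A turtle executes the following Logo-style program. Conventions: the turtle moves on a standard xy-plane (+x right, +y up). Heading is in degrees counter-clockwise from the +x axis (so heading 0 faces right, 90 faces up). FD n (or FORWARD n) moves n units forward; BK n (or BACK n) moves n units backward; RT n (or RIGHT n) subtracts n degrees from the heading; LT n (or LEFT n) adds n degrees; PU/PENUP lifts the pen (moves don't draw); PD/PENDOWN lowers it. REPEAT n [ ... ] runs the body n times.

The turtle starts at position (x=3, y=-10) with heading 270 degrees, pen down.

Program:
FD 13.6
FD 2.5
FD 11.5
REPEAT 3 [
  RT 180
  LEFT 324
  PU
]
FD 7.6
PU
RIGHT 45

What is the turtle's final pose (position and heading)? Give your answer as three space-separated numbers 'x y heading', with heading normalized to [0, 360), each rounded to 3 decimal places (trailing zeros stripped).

Executing turtle program step by step:
Start: pos=(3,-10), heading=270, pen down
FD 13.6: (3,-10) -> (3,-23.6) [heading=270, draw]
FD 2.5: (3,-23.6) -> (3,-26.1) [heading=270, draw]
FD 11.5: (3,-26.1) -> (3,-37.6) [heading=270, draw]
REPEAT 3 [
  -- iteration 1/3 --
  RT 180: heading 270 -> 90
  LT 324: heading 90 -> 54
  PU: pen up
  -- iteration 2/3 --
  RT 180: heading 54 -> 234
  LT 324: heading 234 -> 198
  PU: pen up
  -- iteration 3/3 --
  RT 180: heading 198 -> 18
  LT 324: heading 18 -> 342
  PU: pen up
]
FD 7.6: (3,-37.6) -> (10.228,-39.949) [heading=342, move]
PU: pen up
RT 45: heading 342 -> 297
Final: pos=(10.228,-39.949), heading=297, 3 segment(s) drawn

Answer: 10.228 -39.949 297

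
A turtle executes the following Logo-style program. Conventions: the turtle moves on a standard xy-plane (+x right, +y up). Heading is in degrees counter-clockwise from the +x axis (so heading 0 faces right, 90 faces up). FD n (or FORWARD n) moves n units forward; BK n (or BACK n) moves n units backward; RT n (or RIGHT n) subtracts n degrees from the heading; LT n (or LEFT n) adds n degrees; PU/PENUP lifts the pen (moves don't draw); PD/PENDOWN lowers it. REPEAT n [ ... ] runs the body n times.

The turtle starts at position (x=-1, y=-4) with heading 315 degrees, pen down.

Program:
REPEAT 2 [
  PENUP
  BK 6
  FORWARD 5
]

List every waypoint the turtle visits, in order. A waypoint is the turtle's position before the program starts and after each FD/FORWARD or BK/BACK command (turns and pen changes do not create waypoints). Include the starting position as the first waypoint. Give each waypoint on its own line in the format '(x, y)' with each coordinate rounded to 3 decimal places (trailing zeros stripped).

Executing turtle program step by step:
Start: pos=(-1,-4), heading=315, pen down
REPEAT 2 [
  -- iteration 1/2 --
  PU: pen up
  BK 6: (-1,-4) -> (-5.243,0.243) [heading=315, move]
  FD 5: (-5.243,0.243) -> (-1.707,-3.293) [heading=315, move]
  -- iteration 2/2 --
  PU: pen up
  BK 6: (-1.707,-3.293) -> (-5.95,0.95) [heading=315, move]
  FD 5: (-5.95,0.95) -> (-2.414,-2.586) [heading=315, move]
]
Final: pos=(-2.414,-2.586), heading=315, 0 segment(s) drawn
Waypoints (5 total):
(-1, -4)
(-5.243, 0.243)
(-1.707, -3.293)
(-5.95, 0.95)
(-2.414, -2.586)

Answer: (-1, -4)
(-5.243, 0.243)
(-1.707, -3.293)
(-5.95, 0.95)
(-2.414, -2.586)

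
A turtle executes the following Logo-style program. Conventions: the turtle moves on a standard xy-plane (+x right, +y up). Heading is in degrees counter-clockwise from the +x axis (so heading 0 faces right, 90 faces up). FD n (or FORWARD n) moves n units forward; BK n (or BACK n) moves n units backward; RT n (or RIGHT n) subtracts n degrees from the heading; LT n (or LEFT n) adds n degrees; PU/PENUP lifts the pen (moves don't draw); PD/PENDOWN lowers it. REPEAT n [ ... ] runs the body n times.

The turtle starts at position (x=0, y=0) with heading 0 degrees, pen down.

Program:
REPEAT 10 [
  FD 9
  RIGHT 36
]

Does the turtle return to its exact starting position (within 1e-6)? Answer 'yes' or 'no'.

Answer: yes

Derivation:
Executing turtle program step by step:
Start: pos=(0,0), heading=0, pen down
REPEAT 10 [
  -- iteration 1/10 --
  FD 9: (0,0) -> (9,0) [heading=0, draw]
  RT 36: heading 0 -> 324
  -- iteration 2/10 --
  FD 9: (9,0) -> (16.281,-5.29) [heading=324, draw]
  RT 36: heading 324 -> 288
  -- iteration 3/10 --
  FD 9: (16.281,-5.29) -> (19.062,-13.85) [heading=288, draw]
  RT 36: heading 288 -> 252
  -- iteration 4/10 --
  FD 9: (19.062,-13.85) -> (16.281,-22.409) [heading=252, draw]
  RT 36: heading 252 -> 216
  -- iteration 5/10 --
  FD 9: (16.281,-22.409) -> (9,-27.699) [heading=216, draw]
  RT 36: heading 216 -> 180
  -- iteration 6/10 --
  FD 9: (9,-27.699) -> (0,-27.699) [heading=180, draw]
  RT 36: heading 180 -> 144
  -- iteration 7/10 --
  FD 9: (0,-27.699) -> (-7.281,-22.409) [heading=144, draw]
  RT 36: heading 144 -> 108
  -- iteration 8/10 --
  FD 9: (-7.281,-22.409) -> (-10.062,-13.85) [heading=108, draw]
  RT 36: heading 108 -> 72
  -- iteration 9/10 --
  FD 9: (-10.062,-13.85) -> (-7.281,-5.29) [heading=72, draw]
  RT 36: heading 72 -> 36
  -- iteration 10/10 --
  FD 9: (-7.281,-5.29) -> (0,0) [heading=36, draw]
  RT 36: heading 36 -> 0
]
Final: pos=(0,0), heading=0, 10 segment(s) drawn

Start position: (0, 0)
Final position: (0, 0)
Distance = 0; < 1e-6 -> CLOSED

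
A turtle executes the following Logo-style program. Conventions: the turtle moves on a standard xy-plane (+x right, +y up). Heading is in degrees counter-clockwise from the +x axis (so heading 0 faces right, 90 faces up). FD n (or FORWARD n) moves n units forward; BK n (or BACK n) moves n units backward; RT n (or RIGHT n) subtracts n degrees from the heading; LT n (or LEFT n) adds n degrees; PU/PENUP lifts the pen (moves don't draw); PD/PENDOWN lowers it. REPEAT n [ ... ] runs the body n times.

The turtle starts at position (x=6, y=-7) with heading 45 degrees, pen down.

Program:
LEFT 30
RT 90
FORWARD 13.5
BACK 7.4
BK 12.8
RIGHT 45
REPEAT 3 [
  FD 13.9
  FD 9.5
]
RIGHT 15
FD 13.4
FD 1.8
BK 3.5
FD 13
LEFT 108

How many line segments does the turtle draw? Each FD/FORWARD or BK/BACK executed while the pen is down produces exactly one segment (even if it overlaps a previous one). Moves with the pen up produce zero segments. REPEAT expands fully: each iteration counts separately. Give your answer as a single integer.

Executing turtle program step by step:
Start: pos=(6,-7), heading=45, pen down
LT 30: heading 45 -> 75
RT 90: heading 75 -> 345
FD 13.5: (6,-7) -> (19.04,-10.494) [heading=345, draw]
BK 7.4: (19.04,-10.494) -> (11.892,-8.579) [heading=345, draw]
BK 12.8: (11.892,-8.579) -> (-0.472,-5.266) [heading=345, draw]
RT 45: heading 345 -> 300
REPEAT 3 [
  -- iteration 1/3 --
  FD 13.9: (-0.472,-5.266) -> (6.478,-17.304) [heading=300, draw]
  FD 9.5: (6.478,-17.304) -> (11.228,-25.531) [heading=300, draw]
  -- iteration 2/3 --
  FD 13.9: (11.228,-25.531) -> (18.178,-37.569) [heading=300, draw]
  FD 9.5: (18.178,-37.569) -> (22.928,-45.796) [heading=300, draw]
  -- iteration 3/3 --
  FD 13.9: (22.928,-45.796) -> (29.878,-57.834) [heading=300, draw]
  FD 9.5: (29.878,-57.834) -> (34.628,-66.061) [heading=300, draw]
]
RT 15: heading 300 -> 285
FD 13.4: (34.628,-66.061) -> (38.096,-79.004) [heading=285, draw]
FD 1.8: (38.096,-79.004) -> (38.562,-80.743) [heading=285, draw]
BK 3.5: (38.562,-80.743) -> (37.656,-77.362) [heading=285, draw]
FD 13: (37.656,-77.362) -> (41.021,-89.919) [heading=285, draw]
LT 108: heading 285 -> 33
Final: pos=(41.021,-89.919), heading=33, 13 segment(s) drawn
Segments drawn: 13

Answer: 13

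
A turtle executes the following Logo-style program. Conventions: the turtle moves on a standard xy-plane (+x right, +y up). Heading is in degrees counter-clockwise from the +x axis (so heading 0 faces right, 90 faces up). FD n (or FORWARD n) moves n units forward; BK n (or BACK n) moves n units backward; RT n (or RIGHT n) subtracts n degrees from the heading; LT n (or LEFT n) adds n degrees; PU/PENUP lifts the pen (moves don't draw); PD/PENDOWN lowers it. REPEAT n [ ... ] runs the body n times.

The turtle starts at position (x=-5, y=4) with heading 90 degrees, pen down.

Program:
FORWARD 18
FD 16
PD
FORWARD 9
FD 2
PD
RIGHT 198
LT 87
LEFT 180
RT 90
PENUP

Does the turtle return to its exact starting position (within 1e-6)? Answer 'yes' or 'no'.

Executing turtle program step by step:
Start: pos=(-5,4), heading=90, pen down
FD 18: (-5,4) -> (-5,22) [heading=90, draw]
FD 16: (-5,22) -> (-5,38) [heading=90, draw]
PD: pen down
FD 9: (-5,38) -> (-5,47) [heading=90, draw]
FD 2: (-5,47) -> (-5,49) [heading=90, draw]
PD: pen down
RT 198: heading 90 -> 252
LT 87: heading 252 -> 339
LT 180: heading 339 -> 159
RT 90: heading 159 -> 69
PU: pen up
Final: pos=(-5,49), heading=69, 4 segment(s) drawn

Start position: (-5, 4)
Final position: (-5, 49)
Distance = 45; >= 1e-6 -> NOT closed

Answer: no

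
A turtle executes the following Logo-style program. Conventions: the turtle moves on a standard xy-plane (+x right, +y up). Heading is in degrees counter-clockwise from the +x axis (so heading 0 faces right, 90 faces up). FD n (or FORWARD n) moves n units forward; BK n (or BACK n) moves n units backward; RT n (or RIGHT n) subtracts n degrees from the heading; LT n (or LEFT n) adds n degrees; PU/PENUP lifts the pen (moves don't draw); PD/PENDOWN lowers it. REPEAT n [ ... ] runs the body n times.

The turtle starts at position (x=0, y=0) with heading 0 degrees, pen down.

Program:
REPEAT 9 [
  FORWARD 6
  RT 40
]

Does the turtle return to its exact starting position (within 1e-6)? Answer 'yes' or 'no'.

Answer: yes

Derivation:
Executing turtle program step by step:
Start: pos=(0,0), heading=0, pen down
REPEAT 9 [
  -- iteration 1/9 --
  FD 6: (0,0) -> (6,0) [heading=0, draw]
  RT 40: heading 0 -> 320
  -- iteration 2/9 --
  FD 6: (6,0) -> (10.596,-3.857) [heading=320, draw]
  RT 40: heading 320 -> 280
  -- iteration 3/9 --
  FD 6: (10.596,-3.857) -> (11.638,-9.766) [heading=280, draw]
  RT 40: heading 280 -> 240
  -- iteration 4/9 --
  FD 6: (11.638,-9.766) -> (8.638,-14.962) [heading=240, draw]
  RT 40: heading 240 -> 200
  -- iteration 5/9 --
  FD 6: (8.638,-14.962) -> (3,-17.014) [heading=200, draw]
  RT 40: heading 200 -> 160
  -- iteration 6/9 --
  FD 6: (3,-17.014) -> (-2.638,-14.962) [heading=160, draw]
  RT 40: heading 160 -> 120
  -- iteration 7/9 --
  FD 6: (-2.638,-14.962) -> (-5.638,-9.766) [heading=120, draw]
  RT 40: heading 120 -> 80
  -- iteration 8/9 --
  FD 6: (-5.638,-9.766) -> (-4.596,-3.857) [heading=80, draw]
  RT 40: heading 80 -> 40
  -- iteration 9/9 --
  FD 6: (-4.596,-3.857) -> (0,0) [heading=40, draw]
  RT 40: heading 40 -> 0
]
Final: pos=(0,0), heading=0, 9 segment(s) drawn

Start position: (0, 0)
Final position: (0, 0)
Distance = 0; < 1e-6 -> CLOSED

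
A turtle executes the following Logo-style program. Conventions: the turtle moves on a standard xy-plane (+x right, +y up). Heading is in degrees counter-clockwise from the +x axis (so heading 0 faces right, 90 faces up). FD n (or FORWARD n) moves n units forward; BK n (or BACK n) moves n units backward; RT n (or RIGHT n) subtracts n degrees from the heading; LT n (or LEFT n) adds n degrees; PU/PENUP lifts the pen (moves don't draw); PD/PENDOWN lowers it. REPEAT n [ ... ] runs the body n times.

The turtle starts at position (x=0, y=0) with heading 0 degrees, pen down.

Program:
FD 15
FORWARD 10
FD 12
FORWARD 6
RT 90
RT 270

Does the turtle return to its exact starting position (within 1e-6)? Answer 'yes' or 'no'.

Executing turtle program step by step:
Start: pos=(0,0), heading=0, pen down
FD 15: (0,0) -> (15,0) [heading=0, draw]
FD 10: (15,0) -> (25,0) [heading=0, draw]
FD 12: (25,0) -> (37,0) [heading=0, draw]
FD 6: (37,0) -> (43,0) [heading=0, draw]
RT 90: heading 0 -> 270
RT 270: heading 270 -> 0
Final: pos=(43,0), heading=0, 4 segment(s) drawn

Start position: (0, 0)
Final position: (43, 0)
Distance = 43; >= 1e-6 -> NOT closed

Answer: no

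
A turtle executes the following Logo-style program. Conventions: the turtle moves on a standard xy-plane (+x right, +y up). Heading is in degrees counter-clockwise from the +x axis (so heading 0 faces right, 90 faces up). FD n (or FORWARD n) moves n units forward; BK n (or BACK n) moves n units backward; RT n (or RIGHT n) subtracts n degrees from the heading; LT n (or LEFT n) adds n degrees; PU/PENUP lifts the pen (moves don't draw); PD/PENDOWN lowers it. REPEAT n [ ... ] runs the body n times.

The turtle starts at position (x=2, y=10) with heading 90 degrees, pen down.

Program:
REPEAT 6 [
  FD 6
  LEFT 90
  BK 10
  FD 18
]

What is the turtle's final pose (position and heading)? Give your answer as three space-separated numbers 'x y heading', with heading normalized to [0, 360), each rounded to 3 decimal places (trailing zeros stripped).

Answer: -12 8 270

Derivation:
Executing turtle program step by step:
Start: pos=(2,10), heading=90, pen down
REPEAT 6 [
  -- iteration 1/6 --
  FD 6: (2,10) -> (2,16) [heading=90, draw]
  LT 90: heading 90 -> 180
  BK 10: (2,16) -> (12,16) [heading=180, draw]
  FD 18: (12,16) -> (-6,16) [heading=180, draw]
  -- iteration 2/6 --
  FD 6: (-6,16) -> (-12,16) [heading=180, draw]
  LT 90: heading 180 -> 270
  BK 10: (-12,16) -> (-12,26) [heading=270, draw]
  FD 18: (-12,26) -> (-12,8) [heading=270, draw]
  -- iteration 3/6 --
  FD 6: (-12,8) -> (-12,2) [heading=270, draw]
  LT 90: heading 270 -> 0
  BK 10: (-12,2) -> (-22,2) [heading=0, draw]
  FD 18: (-22,2) -> (-4,2) [heading=0, draw]
  -- iteration 4/6 --
  FD 6: (-4,2) -> (2,2) [heading=0, draw]
  LT 90: heading 0 -> 90
  BK 10: (2,2) -> (2,-8) [heading=90, draw]
  FD 18: (2,-8) -> (2,10) [heading=90, draw]
  -- iteration 5/6 --
  FD 6: (2,10) -> (2,16) [heading=90, draw]
  LT 90: heading 90 -> 180
  BK 10: (2,16) -> (12,16) [heading=180, draw]
  FD 18: (12,16) -> (-6,16) [heading=180, draw]
  -- iteration 6/6 --
  FD 6: (-6,16) -> (-12,16) [heading=180, draw]
  LT 90: heading 180 -> 270
  BK 10: (-12,16) -> (-12,26) [heading=270, draw]
  FD 18: (-12,26) -> (-12,8) [heading=270, draw]
]
Final: pos=(-12,8), heading=270, 18 segment(s) drawn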